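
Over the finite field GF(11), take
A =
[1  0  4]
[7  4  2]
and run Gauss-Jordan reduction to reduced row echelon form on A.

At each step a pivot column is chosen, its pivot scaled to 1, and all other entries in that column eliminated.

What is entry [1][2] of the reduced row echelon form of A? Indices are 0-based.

[1] R0 /= 1  ⇒  (1, 0, 4)
     R1 -= 7·R0  ⇒  (0, 4, 7)
[2] R1 /= 4  ⇒  (0, 1, 10)

M[1][2] = 10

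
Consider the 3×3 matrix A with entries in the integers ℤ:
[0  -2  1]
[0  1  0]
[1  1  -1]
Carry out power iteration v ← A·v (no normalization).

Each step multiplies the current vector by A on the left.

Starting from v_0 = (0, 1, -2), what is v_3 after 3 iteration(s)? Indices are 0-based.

v_0 = (0, 1, -2).
v_1 = A·v_0 = (-4, 1, 3).
v_2 = A·v_1 = (1, 1, -6).
v_3 = A·v_2 = (-8, 1, 8).

v_3 = (-8, 1, 8)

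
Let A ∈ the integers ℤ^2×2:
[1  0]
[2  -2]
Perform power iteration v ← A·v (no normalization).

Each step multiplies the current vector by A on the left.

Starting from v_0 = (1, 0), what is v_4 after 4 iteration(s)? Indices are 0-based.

v_0 = (1, 0).
v_1 = A·v_0 = (1, 2).
v_2 = A·v_1 = (1, -2).
v_3 = A·v_2 = (1, 6).
v_4 = A·v_3 = (1, -10).

v_4 = (1, -10)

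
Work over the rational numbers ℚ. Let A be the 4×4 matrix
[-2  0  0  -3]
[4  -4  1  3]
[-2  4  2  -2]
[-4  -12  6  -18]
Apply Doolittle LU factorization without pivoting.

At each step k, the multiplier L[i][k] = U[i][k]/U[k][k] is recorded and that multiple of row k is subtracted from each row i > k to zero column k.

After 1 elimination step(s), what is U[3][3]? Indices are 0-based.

Step 1: pivot at (0,0) is -2.
  row1 ← row1 − (-2)·row0  ⇒  L[1][0]=-2, U row1=(0, -4, 1, -3)
  row2 ← row2 − (1)·row0  ⇒  L[2][0]=1, U row2=(0, 4, 2, 1)
  row3 ← row3 − (2)·row0  ⇒  L[3][0]=2, U row3=(0, -12, 6, -12)

U[3][3] = -12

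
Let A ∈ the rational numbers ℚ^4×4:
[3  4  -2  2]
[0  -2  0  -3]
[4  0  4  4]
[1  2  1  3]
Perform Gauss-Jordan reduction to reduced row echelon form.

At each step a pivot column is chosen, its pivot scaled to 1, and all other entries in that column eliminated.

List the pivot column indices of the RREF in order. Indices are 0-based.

pivot(0,0)=3: scale R0 → (1, 4/3, -2/3, 2/3)
  clear (2,0): R2 −= (4)R0 → (0, -16/3, 20/3, 4/3)
  clear (3,0): R3 −= (1)R0 → (0, 2/3, 5/3, 7/3)
pivot(1,1)=-2: scale R1 → (0, 1, 0, 3/2)
  clear (0,1): R0 −= (4/3)R1 → (1, 0, -2/3, -4/3)
  clear (2,1): R2 −= (-16/3)R1 → (0, 0, 20/3, 28/3)
  clear (3,1): R3 −= (2/3)R1 → (0, 0, 5/3, 4/3)
pivot(2,2)=20/3: scale R2 → (0, 0, 1, 7/5)
  clear (0,2): R0 −= (-2/3)R2 → (1, 0, 0, -2/5)
  clear (3,2): R3 −= (5/3)R2 → (0, 0, 0, -1)
pivot(3,3)=-1: scale R3 → (0, 0, 0, 1)
  clear (0,3): R0 −= (-2/5)R3 → (1, 0, 0, 0)
  clear (1,3): R1 −= (3/2)R3 → (0, 1, 0, 0)
  clear (2,3): R2 −= (7/5)R3 → (0, 0, 1, 0)

pivot columns: 0, 1, 2, 3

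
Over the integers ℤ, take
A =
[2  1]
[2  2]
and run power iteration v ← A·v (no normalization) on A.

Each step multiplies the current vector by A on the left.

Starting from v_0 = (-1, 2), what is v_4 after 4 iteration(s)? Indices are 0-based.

v_0 = (-1, 2).
v_1 = A·v_0 = (0, 2).
v_2 = A·v_1 = (2, 4).
v_3 = A·v_2 = (8, 12).
v_4 = A·v_3 = (28, 40).

v_4 = (28, 40)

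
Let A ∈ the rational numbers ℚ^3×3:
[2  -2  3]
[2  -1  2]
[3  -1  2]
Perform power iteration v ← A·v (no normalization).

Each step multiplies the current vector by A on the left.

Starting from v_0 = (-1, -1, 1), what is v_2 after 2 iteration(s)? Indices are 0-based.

v_0 = (-1, -1, 1).
v_1 = A·v_0 = (3, 1, 0).
v_2 = A·v_1 = (4, 5, 8).

v_2 = (4, 5, 8)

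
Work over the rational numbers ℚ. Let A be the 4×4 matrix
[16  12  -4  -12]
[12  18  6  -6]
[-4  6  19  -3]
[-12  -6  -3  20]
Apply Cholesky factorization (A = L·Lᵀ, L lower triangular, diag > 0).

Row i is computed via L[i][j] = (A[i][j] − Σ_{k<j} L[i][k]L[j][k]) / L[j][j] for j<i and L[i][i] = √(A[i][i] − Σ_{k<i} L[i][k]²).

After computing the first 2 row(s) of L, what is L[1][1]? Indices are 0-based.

L[1][1] = 3

Step 1: L[0][0] = √(16) = 4.
  L[1][0] = (12) / L[0][0] = 3.
Step 2: L[1][1] = √(9) = 3.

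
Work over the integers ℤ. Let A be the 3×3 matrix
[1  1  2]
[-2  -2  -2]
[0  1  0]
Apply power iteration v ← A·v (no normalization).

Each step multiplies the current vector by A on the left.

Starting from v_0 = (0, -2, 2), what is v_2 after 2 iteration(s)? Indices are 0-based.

v_2 = (-2, 0, 0)

v_0 = (0, -2, 2).
v_1 = A·v_0 = (2, 0, -2).
v_2 = A·v_1 = (-2, 0, 0).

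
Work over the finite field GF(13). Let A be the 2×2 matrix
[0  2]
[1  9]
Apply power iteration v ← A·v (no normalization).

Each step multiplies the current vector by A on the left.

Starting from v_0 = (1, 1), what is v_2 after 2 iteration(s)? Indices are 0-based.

v_0 = (1, 1).
v_1 = A·v_0 = (2, 10).
v_2 = A·v_1 = (7, 1).

v_2 = (7, 1)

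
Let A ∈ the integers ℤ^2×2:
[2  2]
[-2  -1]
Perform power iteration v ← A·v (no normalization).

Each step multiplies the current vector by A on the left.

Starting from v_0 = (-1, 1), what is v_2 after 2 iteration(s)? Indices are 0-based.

v_0 = (-1, 1).
v_1 = A·v_0 = (0, 1).
v_2 = A·v_1 = (2, -1).

v_2 = (2, -1)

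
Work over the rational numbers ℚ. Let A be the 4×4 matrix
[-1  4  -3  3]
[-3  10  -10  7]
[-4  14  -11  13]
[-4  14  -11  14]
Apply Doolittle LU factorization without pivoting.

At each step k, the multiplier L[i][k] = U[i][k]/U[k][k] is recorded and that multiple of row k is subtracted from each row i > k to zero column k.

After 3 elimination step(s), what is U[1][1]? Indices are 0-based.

k=0: U[0][0]=-1
  eliminate (1,0): mult=3, new row 1: (0, -2, -1, -2); set L[1][0]=3
  eliminate (2,0): mult=4, new row 2: (0, -2, 1, 1); set L[2][0]=4
  eliminate (3,0): mult=4, new row 3: (0, -2, 1, 2); set L[3][0]=4
k=1: U[1][1]=-2
  eliminate (2,1): mult=1, new row 2: (0, 0, 2, 3); set L[2][1]=1
  eliminate (3,1): mult=1, new row 3: (0, 0, 2, 4); set L[3][1]=1
k=2: U[2][2]=2
  eliminate (3,2): mult=1, new row 3: (0, 0, 0, 1); set L[3][2]=1

U[1][1] = -2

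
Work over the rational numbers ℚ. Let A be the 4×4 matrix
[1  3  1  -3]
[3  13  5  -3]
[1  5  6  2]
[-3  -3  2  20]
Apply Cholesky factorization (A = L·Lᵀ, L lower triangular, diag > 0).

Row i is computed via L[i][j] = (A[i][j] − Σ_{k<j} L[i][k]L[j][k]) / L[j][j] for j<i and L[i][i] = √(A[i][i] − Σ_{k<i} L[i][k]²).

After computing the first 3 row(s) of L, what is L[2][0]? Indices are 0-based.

Step 1: L[0][0] = √(1) = 1.
  L[1][0] = (3) / L[0][0] = 3.
Step 2: L[1][1] = √(4) = 2.
  L[2][0] = (1) / L[0][0] = 1.
  L[2][1] = (2) / L[1][1] = 1.
Step 3: L[2][2] = √(4) = 2.

L[2][0] = 1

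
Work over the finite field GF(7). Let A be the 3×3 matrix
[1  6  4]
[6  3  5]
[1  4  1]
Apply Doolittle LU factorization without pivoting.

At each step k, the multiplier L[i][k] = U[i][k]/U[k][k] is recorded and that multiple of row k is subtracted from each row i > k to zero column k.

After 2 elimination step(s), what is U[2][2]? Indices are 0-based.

k=0: U[0][0]=1
  eliminate (1,0): mult=6, new row 1: (0, 2, 2); set L[1][0]=6
  eliminate (2,0): mult=1, new row 2: (0, 5, 4); set L[2][0]=1
k=1: U[1][1]=2
  eliminate (2,1): mult=6, new row 2: (0, 0, 6); set L[2][1]=6

U[2][2] = 6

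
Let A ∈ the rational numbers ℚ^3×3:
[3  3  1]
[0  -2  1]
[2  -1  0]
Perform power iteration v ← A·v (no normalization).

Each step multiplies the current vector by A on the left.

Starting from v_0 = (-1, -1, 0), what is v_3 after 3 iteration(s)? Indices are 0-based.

v_0 = (-1, -1, 0).
v_1 = A·v_0 = (-6, 2, -1).
v_2 = A·v_1 = (-13, -5, -14).
v_3 = A·v_2 = (-68, -4, -21).

v_3 = (-68, -4, -21)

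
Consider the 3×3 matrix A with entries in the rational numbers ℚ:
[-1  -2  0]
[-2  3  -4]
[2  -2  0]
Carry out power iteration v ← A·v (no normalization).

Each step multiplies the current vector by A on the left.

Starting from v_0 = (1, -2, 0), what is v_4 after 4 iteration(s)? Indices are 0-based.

v_4 = (457, -1554, 742)

v_0 = (1, -2, 0).
v_1 = A·v_0 = (3, -8, 6).
v_2 = A·v_1 = (13, -54, 22).
v_3 = A·v_2 = (95, -276, 134).
v_4 = A·v_3 = (457, -1554, 742).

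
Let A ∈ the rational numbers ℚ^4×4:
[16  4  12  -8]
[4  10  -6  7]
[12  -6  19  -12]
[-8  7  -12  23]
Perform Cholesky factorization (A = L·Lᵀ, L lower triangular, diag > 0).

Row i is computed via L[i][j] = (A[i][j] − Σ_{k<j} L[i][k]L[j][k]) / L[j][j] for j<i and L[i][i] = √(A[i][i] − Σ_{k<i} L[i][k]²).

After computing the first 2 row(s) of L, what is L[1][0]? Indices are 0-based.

Step 1: L[0][0] = √(16) = 4.
  L[1][0] = (4) / L[0][0] = 1.
Step 2: L[1][1] = √(9) = 3.

L[1][0] = 1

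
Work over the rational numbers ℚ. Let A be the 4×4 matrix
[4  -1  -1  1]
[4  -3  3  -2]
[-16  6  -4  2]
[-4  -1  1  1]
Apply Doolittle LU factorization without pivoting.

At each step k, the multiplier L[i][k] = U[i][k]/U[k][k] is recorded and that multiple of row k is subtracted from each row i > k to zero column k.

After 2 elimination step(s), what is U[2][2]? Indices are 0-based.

U[2][2] = -4

[col 0] pivot 4
  R1 -= 1*R0 → (0, -2, 4, -3)  (L[1][0] := 1)
  R2 -= -4*R0 → (0, 2, -8, 6)  (L[2][0] := -4)
  R3 -= -1*R0 → (0, -2, 0, 2)  (L[3][0] := -1)
[col 1] pivot -2
  R2 -= -1*R1 → (0, 0, -4, 3)  (L[2][1] := -1)
  R3 -= 1*R1 → (0, 0, -4, 5)  (L[3][1] := 1)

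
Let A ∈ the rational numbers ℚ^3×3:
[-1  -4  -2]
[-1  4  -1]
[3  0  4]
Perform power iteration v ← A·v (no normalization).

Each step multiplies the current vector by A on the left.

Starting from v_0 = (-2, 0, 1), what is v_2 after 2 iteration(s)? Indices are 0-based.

v_0 = (-2, 0, 1).
v_1 = A·v_0 = (0, 1, -2).
v_2 = A·v_1 = (0, 6, -8).

v_2 = (0, 6, -8)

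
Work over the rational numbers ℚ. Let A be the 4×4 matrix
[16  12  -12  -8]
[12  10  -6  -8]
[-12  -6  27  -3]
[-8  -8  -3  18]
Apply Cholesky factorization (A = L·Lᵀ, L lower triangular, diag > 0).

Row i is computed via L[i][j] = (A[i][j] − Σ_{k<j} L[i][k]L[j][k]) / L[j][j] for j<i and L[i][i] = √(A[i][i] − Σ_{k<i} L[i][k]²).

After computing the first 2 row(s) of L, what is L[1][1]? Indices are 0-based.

L[1][1] = 1

Step 1: L[0][0] = √(16) = 4.
  L[1][0] = (12) / L[0][0] = 3.
Step 2: L[1][1] = √(1) = 1.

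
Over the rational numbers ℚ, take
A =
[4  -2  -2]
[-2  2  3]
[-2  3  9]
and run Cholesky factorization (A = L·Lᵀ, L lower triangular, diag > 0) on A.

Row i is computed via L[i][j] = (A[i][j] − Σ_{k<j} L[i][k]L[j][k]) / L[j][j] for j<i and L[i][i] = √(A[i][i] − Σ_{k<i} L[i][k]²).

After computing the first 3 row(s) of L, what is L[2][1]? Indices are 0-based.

Step 1: L[0][0] = √(4) = 2.
  L[1][0] = (-2) / L[0][0] = -1.
Step 2: L[1][1] = √(1) = 1.
  L[2][0] = (-2) / L[0][0] = -1.
  L[2][1] = (2) / L[1][1] = 2.
Step 3: L[2][2] = √(4) = 2.

L[2][1] = 2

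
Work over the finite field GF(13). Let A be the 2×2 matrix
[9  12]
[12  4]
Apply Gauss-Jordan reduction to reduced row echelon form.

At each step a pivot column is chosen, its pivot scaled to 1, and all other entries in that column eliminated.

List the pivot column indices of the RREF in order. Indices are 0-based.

step 1: normalize row 0 (÷9) = (1, 10)
  row 1: subtract 12×row0 = (0, 1)
step 2: normalize row 1 (÷1) = (0, 1)
  row 0: subtract 10×row1 = (1, 0)

pivot columns: 0, 1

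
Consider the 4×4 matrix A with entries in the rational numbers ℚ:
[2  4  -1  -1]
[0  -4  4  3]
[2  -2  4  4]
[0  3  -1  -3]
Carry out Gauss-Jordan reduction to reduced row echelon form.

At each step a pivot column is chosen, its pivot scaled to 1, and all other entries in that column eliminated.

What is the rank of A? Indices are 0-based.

rank = 4

[1] R0 /= 2  ⇒  (1, 2, -1/2, -1/2)
     R2 -= 2·R0  ⇒  (0, -6, 5, 5)
[2] R1 /= -4  ⇒  (0, 1, -1, -3/4)
     R0 -= 2·R1  ⇒  (1, 0, 3/2, 1)
     R2 -= -6·R1  ⇒  (0, 0, -1, 1/2)
     R3 -= 3·R1  ⇒  (0, 0, 2, -3/4)
[3] R2 /= -1  ⇒  (0, 0, 1, -1/2)
     R0 -= 3/2·R2  ⇒  (1, 0, 0, 7/4)
     R1 -= -1·R2  ⇒  (0, 1, 0, -5/4)
     R3 -= 2·R2  ⇒  (0, 0, 0, 1/4)
[4] R3 /= 1/4  ⇒  (0, 0, 0, 1)
     R0 -= 7/4·R3  ⇒  (1, 0, 0, 0)
     R1 -= -5/4·R3  ⇒  (0, 1, 0, 0)
     R2 -= -1/2·R3  ⇒  (0, 0, 1, 0)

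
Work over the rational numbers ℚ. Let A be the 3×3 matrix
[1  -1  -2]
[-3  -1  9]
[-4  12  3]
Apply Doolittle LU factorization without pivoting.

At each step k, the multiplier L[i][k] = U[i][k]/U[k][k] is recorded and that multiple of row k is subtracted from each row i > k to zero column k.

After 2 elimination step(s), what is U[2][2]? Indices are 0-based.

Step 1: pivot at (0,0) is 1.
  row1 ← row1 − (-3)·row0  ⇒  L[1][0]=-3, U row1=(0, -4, 3)
  row2 ← row2 − (-4)·row0  ⇒  L[2][0]=-4, U row2=(0, 8, -5)
Step 2: pivot at (1,1) is -4.
  row2 ← row2 − (-2)·row1  ⇒  L[2][1]=-2, U row2=(0, 0, 1)

U[2][2] = 1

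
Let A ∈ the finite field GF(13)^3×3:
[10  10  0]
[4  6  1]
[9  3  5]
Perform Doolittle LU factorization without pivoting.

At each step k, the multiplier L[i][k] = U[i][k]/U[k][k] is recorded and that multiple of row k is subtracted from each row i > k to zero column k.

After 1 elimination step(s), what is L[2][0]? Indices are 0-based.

[col 0] pivot 10
  R1 -= 3*R0 → (0, 2, 1)  (L[1][0] := 3)
  R2 -= 10*R0 → (0, 7, 5)  (L[2][0] := 10)

L[2][0] = 10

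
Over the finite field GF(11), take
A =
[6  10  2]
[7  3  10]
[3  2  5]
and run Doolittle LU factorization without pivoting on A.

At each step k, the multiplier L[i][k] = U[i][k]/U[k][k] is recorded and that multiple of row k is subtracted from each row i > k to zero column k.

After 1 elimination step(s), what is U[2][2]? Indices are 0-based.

U[2][2] = 4

k=0: U[0][0]=6
  eliminate (1,0): mult=3, new row 1: (0, 6, 4); set L[1][0]=3
  eliminate (2,0): mult=6, new row 2: (0, 8, 4); set L[2][0]=6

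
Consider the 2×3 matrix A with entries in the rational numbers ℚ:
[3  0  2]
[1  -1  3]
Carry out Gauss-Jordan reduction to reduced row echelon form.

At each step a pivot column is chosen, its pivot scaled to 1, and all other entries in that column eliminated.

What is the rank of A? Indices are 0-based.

[1] R0 /= 3  ⇒  (1, 0, 2/3)
     R1 -= 1·R0  ⇒  (0, -1, 7/3)
[2] R1 /= -1  ⇒  (0, 1, -7/3)

rank = 2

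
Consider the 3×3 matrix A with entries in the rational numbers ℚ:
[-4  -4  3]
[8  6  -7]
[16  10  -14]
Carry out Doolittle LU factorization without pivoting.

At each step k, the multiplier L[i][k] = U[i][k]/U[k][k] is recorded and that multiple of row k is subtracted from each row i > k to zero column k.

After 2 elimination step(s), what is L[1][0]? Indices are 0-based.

L[1][0] = -2

k=0: U[0][0]=-4
  eliminate (1,0): mult=-2, new row 1: (0, -2, -1); set L[1][0]=-2
  eliminate (2,0): mult=-4, new row 2: (0, -6, -2); set L[2][0]=-4
k=1: U[1][1]=-2
  eliminate (2,1): mult=3, new row 2: (0, 0, 1); set L[2][1]=3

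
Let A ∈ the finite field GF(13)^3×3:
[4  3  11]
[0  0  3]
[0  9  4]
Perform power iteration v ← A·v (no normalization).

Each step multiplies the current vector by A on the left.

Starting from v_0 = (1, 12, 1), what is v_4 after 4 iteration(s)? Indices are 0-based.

v_0 = (1, 12, 1).
v_1 = A·v_0 = (12, 3, 8).
v_2 = A·v_1 = (2, 11, 7).
v_3 = A·v_2 = (1, 8, 10).
v_4 = A·v_3 = (8, 4, 8).

v_4 = (8, 4, 8)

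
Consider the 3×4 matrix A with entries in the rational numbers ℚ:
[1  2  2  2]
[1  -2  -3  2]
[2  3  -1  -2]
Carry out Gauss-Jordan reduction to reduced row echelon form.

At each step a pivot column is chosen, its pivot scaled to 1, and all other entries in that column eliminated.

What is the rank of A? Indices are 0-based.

pivot(0,0)=1: scale R0 → (1, 2, 2, 2)
  clear (1,0): R1 −= (1)R0 → (0, -4, -5, 0)
  clear (2,0): R2 −= (2)R0 → (0, -1, -5, -6)
pivot(1,1)=-4: scale R1 → (0, 1, 5/4, 0)
  clear (0,1): R0 −= (2)R1 → (1, 0, -1/2, 2)
  clear (2,1): R2 −= (-1)R1 → (0, 0, -15/4, -6)
pivot(2,2)=-15/4: scale R2 → (0, 0, 1, 8/5)
  clear (0,2): R0 −= (-1/2)R2 → (1, 0, 0, 14/5)
  clear (1,2): R1 −= (5/4)R2 → (0, 1, 0, -2)

rank = 3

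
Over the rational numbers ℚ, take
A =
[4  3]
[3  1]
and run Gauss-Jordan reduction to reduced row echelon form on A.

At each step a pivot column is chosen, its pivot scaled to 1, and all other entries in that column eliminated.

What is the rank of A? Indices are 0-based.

rank = 2

[1] R0 /= 4  ⇒  (1, 3/4)
     R1 -= 3·R0  ⇒  (0, -5/4)
[2] R1 /= -5/4  ⇒  (0, 1)
     R0 -= 3/4·R1  ⇒  (1, 0)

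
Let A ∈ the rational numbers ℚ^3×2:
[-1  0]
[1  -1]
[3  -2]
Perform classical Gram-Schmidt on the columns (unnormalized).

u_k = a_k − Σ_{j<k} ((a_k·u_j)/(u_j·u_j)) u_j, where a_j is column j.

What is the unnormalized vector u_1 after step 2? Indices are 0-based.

u_1 = (-7/11, -4/11, -1/11)

Step 1: u_0 = a_0 = (-1, 1, 3).
Step 2: u_1 = a_1 − (-7/11)·u_0 = (-7/11, -4/11, -1/11).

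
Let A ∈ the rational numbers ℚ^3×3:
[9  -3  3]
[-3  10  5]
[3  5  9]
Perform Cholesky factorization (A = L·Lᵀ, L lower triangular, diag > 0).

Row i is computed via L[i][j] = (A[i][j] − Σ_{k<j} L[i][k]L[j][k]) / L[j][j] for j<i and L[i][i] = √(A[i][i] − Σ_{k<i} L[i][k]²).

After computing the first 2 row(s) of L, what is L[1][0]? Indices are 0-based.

L[1][0] = -1

Step 1: L[0][0] = √(9) = 3.
  L[1][0] = (-3) / L[0][0] = -1.
Step 2: L[1][1] = √(9) = 3.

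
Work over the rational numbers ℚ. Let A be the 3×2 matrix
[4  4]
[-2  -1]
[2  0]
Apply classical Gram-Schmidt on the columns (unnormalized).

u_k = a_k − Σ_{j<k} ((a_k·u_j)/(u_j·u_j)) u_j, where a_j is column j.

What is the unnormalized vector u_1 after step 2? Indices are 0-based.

u_1 = (1, 1/2, -3/2)

Step 1: u_0 = a_0 = (4, -2, 2).
Step 2: u_1 = a_1 − (3/4)·u_0 = (1, 1/2, -3/2).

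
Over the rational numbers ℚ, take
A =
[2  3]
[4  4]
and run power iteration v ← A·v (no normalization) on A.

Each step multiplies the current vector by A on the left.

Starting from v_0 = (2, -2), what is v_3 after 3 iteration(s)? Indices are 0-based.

v_3 = (-32, -48)

v_0 = (2, -2).
v_1 = A·v_0 = (-2, 0).
v_2 = A·v_1 = (-4, -8).
v_3 = A·v_2 = (-32, -48).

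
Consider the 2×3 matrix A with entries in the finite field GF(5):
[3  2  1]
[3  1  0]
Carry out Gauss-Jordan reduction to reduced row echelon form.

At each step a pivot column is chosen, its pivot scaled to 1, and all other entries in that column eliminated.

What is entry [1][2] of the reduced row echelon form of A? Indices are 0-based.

pivot(0,0)=3: scale R0 → (1, 4, 2)
  clear (1,0): R1 −= (3)R0 → (0, 4, 4)
pivot(1,1)=4: scale R1 → (0, 1, 1)
  clear (0,1): R0 −= (4)R1 → (1, 0, 3)

M[1][2] = 1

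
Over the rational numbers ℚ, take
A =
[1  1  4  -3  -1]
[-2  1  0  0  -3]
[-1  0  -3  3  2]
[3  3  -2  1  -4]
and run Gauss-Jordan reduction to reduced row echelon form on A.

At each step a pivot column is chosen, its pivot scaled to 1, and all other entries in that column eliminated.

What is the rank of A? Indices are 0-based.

[1] R0 /= 1  ⇒  (1, 1, 4, -3, -1)
     R1 -= -2·R0  ⇒  (0, 3, 8, -6, -5)
     R2 -= -1·R0  ⇒  (0, 1, 1, 0, 1)
     R3 -= 3·R0  ⇒  (0, 0, -14, 10, -1)
[2] R1 /= 3  ⇒  (0, 1, 8/3, -2, -5/3)
     R0 -= 1·R1  ⇒  (1, 0, 4/3, -1, 2/3)
     R2 -= 1·R1  ⇒  (0, 0, -5/3, 2, 8/3)
[3] R2 /= -5/3  ⇒  (0, 0, 1, -6/5, -8/5)
     R0 -= 4/3·R2  ⇒  (1, 0, 0, 3/5, 14/5)
     R1 -= 8/3·R2  ⇒  (0, 1, 0, 6/5, 13/5)
     R3 -= -14·R2  ⇒  (0, 0, 0, -34/5, -117/5)
[4] R3 /= -34/5  ⇒  (0, 0, 0, 1, 117/34)
     R0 -= 3/5·R3  ⇒  (1, 0, 0, 0, 25/34)
     R1 -= 6/5·R3  ⇒  (0, 1, 0, 0, -26/17)
     R2 -= -6/5·R3  ⇒  (0, 0, 1, 0, 43/17)

rank = 4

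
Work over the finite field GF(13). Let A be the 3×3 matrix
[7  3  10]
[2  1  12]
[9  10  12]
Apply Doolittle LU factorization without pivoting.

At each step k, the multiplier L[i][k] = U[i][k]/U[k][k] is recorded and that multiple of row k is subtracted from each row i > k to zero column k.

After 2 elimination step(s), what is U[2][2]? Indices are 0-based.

U[2][2] = 9

Step 1: pivot at (0,0) is 7.
  row1 ← row1 − (4)·row0  ⇒  L[1][0]=4, U row1=(0, 2, 11)
  row2 ← row2 − (5)·row0  ⇒  L[2][0]=5, U row2=(0, 8, 1)
Step 2: pivot at (1,1) is 2.
  row2 ← row2 − (4)·row1  ⇒  L[2][1]=4, U row2=(0, 0, 9)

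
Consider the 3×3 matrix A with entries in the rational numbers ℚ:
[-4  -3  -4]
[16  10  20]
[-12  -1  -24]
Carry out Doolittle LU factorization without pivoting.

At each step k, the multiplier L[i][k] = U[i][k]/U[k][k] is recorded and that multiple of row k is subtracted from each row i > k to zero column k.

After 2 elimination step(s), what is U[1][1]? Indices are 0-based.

k=0: U[0][0]=-4
  eliminate (1,0): mult=-4, new row 1: (0, -2, 4); set L[1][0]=-4
  eliminate (2,0): mult=3, new row 2: (0, 8, -12); set L[2][0]=3
k=1: U[1][1]=-2
  eliminate (2,1): mult=-4, new row 2: (0, 0, 4); set L[2][1]=-4

U[1][1] = -2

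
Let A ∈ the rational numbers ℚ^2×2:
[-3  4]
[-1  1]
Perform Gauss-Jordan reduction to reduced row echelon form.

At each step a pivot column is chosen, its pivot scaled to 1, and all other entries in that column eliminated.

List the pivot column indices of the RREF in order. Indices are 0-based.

pivot columns: 0, 1

step 1: normalize row 0 (÷-3) = (1, -4/3)
  row 1: subtract -1×row0 = (0, -1/3)
step 2: normalize row 1 (÷-1/3) = (0, 1)
  row 0: subtract -4/3×row1 = (1, 0)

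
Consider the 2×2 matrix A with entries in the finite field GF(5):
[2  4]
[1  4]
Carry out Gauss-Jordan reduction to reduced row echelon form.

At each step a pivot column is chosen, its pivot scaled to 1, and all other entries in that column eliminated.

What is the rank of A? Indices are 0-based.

rank = 2

[1] R0 /= 2  ⇒  (1, 2)
     R1 -= 1·R0  ⇒  (0, 2)
[2] R1 /= 2  ⇒  (0, 1)
     R0 -= 2·R1  ⇒  (1, 0)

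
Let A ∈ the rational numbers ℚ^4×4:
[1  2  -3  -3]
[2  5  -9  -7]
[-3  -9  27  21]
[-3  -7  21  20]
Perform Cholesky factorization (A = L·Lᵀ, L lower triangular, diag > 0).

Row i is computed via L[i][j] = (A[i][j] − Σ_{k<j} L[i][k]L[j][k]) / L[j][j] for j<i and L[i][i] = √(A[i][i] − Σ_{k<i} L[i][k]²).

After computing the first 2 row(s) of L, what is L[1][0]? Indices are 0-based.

Step 1: L[0][0] = √(1) = 1.
  L[1][0] = (2) / L[0][0] = 2.
Step 2: L[1][1] = √(1) = 1.

L[1][0] = 2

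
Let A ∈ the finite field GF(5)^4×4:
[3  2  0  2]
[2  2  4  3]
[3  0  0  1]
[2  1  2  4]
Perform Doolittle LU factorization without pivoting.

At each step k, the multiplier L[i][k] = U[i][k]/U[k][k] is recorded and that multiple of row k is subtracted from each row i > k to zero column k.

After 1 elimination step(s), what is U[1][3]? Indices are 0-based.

k=0: U[0][0]=3
  eliminate (1,0): mult=4, new row 1: (0, 4, 4, 0); set L[1][0]=4
  eliminate (2,0): mult=1, new row 2: (0, 3, 0, 4); set L[2][0]=1
  eliminate (3,0): mult=4, new row 3: (0, 3, 2, 1); set L[3][0]=4

U[1][3] = 0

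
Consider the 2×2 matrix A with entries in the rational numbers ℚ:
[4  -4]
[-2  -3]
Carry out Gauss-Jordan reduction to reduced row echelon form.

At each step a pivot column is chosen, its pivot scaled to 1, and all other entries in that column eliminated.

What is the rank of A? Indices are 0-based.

[1] R0 /= 4  ⇒  (1, -1)
     R1 -= -2·R0  ⇒  (0, -5)
[2] R1 /= -5  ⇒  (0, 1)
     R0 -= -1·R1  ⇒  (1, 0)

rank = 2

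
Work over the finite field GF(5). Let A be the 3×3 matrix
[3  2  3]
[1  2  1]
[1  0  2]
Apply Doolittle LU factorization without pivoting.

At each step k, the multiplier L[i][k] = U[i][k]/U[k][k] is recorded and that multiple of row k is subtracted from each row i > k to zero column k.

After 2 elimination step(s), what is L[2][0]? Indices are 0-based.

L[2][0] = 2

[col 0] pivot 3
  R1 -= 2*R0 → (0, 3, 0)  (L[1][0] := 2)
  R2 -= 2*R0 → (0, 1, 1)  (L[2][0] := 2)
[col 1] pivot 3
  R2 -= 2*R1 → (0, 0, 1)  (L[2][1] := 2)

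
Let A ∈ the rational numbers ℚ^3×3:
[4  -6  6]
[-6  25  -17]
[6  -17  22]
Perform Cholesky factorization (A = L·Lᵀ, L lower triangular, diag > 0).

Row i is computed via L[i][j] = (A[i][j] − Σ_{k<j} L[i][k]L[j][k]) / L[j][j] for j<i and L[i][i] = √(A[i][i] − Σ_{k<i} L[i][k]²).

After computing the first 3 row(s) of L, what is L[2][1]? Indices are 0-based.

L[2][1] = -2

Step 1: L[0][0] = √(4) = 2.
  L[1][0] = (-6) / L[0][0] = -3.
Step 2: L[1][1] = √(16) = 4.
  L[2][0] = (6) / L[0][0] = 3.
  L[2][1] = (-8) / L[1][1] = -2.
Step 3: L[2][2] = √(9) = 3.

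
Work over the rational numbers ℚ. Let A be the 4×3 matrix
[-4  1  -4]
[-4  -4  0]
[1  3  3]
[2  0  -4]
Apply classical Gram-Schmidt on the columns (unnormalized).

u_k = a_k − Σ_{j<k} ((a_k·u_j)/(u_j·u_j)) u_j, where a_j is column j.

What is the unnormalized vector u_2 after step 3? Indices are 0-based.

u_2 = (-2124/737, 84/67, 1940/737, -3370/737)

Step 1: u_0 = a_0 = (-4, -4, 1, 2).
Step 2: u_1 = a_1 − (15/37)·u_0 = (97/37, -88/37, 96/37, -30/37).
Step 3: u_2 = a_2 − (11/37)·u_0 − (20/737)·u_1 = (-2124/737, 84/67, 1940/737, -3370/737).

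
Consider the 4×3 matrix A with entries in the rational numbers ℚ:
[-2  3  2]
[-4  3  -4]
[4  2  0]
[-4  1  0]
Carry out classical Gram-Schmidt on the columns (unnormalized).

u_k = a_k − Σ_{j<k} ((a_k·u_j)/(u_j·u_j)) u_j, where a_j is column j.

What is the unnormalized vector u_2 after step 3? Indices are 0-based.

u_2 = (352/125, -14/5, -12/25, 114/125)

Step 1: u_0 = a_0 = (-2, -4, 4, -4).
Step 2: u_1 = a_1 − (-7/26)·u_0 = (32/13, 25/13, 40/13, -1/13).
Step 3: u_2 = a_2 − (3/13)·u_0 − (-18/125)·u_1 = (352/125, -14/5, -12/25, 114/125).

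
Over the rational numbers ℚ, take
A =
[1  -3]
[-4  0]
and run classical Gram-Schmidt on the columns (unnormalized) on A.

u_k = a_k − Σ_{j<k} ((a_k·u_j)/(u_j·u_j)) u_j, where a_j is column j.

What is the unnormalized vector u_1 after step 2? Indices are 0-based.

u_1 = (-48/17, -12/17)

Step 1: u_0 = a_0 = (1, -4).
Step 2: u_1 = a_1 − (-3/17)·u_0 = (-48/17, -12/17).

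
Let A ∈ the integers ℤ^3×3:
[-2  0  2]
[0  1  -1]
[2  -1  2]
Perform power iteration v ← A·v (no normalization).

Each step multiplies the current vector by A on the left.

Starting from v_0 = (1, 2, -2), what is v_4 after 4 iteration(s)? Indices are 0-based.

v_0 = (1, 2, -2).
v_1 = A·v_0 = (-6, 4, -4).
v_2 = A·v_1 = (4, 8, -24).
v_3 = A·v_2 = (-56, 32, -48).
v_4 = A·v_3 = (16, 80, -240).

v_4 = (16, 80, -240)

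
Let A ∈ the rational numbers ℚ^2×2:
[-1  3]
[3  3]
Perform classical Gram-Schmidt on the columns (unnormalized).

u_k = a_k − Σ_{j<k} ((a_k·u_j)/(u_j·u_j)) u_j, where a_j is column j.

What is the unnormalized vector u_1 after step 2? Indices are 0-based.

Step 1: u_0 = a_0 = (-1, 3).
Step 2: u_1 = a_1 − (3/5)·u_0 = (18/5, 6/5).

u_1 = (18/5, 6/5)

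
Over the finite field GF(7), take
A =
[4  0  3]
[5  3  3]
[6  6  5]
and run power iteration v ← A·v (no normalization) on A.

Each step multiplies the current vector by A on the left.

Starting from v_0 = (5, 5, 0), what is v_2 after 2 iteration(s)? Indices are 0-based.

v_0 = (5, 5, 0).
v_1 = A·v_0 = (6, 5, 4).
v_2 = A·v_1 = (1, 1, 2).

v_2 = (1, 1, 2)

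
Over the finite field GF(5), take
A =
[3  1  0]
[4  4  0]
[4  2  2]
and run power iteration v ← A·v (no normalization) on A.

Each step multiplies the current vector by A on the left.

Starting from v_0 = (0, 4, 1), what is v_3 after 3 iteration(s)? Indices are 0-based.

v_3 = (4, 2, 3)

v_0 = (0, 4, 1).
v_1 = A·v_0 = (4, 1, 0).
v_2 = A·v_1 = (3, 0, 3).
v_3 = A·v_2 = (4, 2, 3).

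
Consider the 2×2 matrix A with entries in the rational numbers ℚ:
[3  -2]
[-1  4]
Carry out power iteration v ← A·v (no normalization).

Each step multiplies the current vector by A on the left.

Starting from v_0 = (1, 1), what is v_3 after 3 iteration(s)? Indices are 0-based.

v_0 = (1, 1).
v_1 = A·v_0 = (1, 3).
v_2 = A·v_1 = (-3, 11).
v_3 = A·v_2 = (-31, 47).

v_3 = (-31, 47)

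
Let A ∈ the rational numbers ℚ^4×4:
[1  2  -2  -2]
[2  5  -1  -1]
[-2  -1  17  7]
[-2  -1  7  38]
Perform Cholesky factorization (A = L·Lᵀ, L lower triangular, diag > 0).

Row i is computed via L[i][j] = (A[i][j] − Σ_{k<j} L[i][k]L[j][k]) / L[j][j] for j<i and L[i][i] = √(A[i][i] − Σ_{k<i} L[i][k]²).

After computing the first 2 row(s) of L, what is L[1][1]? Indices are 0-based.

Step 1: L[0][0] = √(1) = 1.
  L[1][0] = (2) / L[0][0] = 2.
Step 2: L[1][1] = √(1) = 1.

L[1][1] = 1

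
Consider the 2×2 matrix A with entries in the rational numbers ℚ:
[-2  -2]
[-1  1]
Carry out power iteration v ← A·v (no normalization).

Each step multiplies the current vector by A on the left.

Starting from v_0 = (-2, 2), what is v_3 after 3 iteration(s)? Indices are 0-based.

v_3 = (8, 12)

v_0 = (-2, 2).
v_1 = A·v_0 = (0, 4).
v_2 = A·v_1 = (-8, 4).
v_3 = A·v_2 = (8, 12).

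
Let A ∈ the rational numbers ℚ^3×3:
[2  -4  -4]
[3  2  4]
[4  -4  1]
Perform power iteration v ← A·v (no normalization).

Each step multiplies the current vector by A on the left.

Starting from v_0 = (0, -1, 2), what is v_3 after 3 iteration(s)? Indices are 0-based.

v_3 = (-72, -256, -354)

v_0 = (0, -1, 2).
v_1 = A·v_0 = (-4, 6, 6).
v_2 = A·v_1 = (-56, 24, -34).
v_3 = A·v_2 = (-72, -256, -354).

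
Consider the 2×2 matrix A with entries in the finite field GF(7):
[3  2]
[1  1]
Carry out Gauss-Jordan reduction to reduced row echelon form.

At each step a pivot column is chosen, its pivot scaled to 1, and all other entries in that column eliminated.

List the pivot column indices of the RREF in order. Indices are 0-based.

pivot columns: 0, 1

step 1: normalize row 0 (÷3) = (1, 3)
  row 1: subtract 1×row0 = (0, 5)
step 2: normalize row 1 (÷5) = (0, 1)
  row 0: subtract 3×row1 = (1, 0)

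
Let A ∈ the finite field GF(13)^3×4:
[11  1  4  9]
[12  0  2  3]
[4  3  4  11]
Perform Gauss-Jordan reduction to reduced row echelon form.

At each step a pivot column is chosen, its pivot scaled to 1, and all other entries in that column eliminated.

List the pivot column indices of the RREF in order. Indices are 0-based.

step 1: normalize row 0 (÷11) = (1, 6, 11, 2)
  row 1: subtract 12×row0 = (0, 6, 0, 5)
  row 2: subtract 4×row0 = (0, 5, 12, 3)
step 2: normalize row 1 (÷6) = (0, 1, 0, 3)
  row 0: subtract 6×row1 = (1, 0, 11, 10)
  row 2: subtract 5×row1 = (0, 0, 12, 1)
step 3: normalize row 2 (÷12) = (0, 0, 1, 12)
  row 0: subtract 11×row2 = (1, 0, 0, 8)

pivot columns: 0, 1, 2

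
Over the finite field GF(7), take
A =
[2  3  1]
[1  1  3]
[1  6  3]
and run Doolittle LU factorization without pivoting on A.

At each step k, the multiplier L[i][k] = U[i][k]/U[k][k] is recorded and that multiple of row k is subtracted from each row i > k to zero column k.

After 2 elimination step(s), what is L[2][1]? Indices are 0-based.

L[2][1] = 5

[col 0] pivot 2
  R1 -= 4*R0 → (0, 3, 6)  (L[1][0] := 4)
  R2 -= 4*R0 → (0, 1, 6)  (L[2][0] := 4)
[col 1] pivot 3
  R2 -= 5*R1 → (0, 0, 4)  (L[2][1] := 5)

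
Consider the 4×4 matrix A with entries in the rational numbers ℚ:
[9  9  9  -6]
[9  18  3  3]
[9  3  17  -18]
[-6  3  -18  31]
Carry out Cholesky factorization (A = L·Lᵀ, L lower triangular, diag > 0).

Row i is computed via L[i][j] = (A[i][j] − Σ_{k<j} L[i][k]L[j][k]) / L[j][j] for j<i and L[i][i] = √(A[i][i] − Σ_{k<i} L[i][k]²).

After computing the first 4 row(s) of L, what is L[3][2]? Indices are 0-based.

Step 1: L[0][0] = √(9) = 3.
  L[1][0] = (9) / L[0][0] = 3.
Step 2: L[1][1] = √(9) = 3.
  L[2][0] = (9) / L[0][0] = 3.
  L[2][1] = (-6) / L[1][1] = -2.
Step 3: L[2][2] = √(4) = 2.
  L[3][0] = (-6) / L[0][0] = -2.
  L[3][1] = (9) / L[1][1] = 3.
  L[3][2] = (-6) / L[2][2] = -3.
Step 4: L[3][3] = √(9) = 3.

L[3][2] = -3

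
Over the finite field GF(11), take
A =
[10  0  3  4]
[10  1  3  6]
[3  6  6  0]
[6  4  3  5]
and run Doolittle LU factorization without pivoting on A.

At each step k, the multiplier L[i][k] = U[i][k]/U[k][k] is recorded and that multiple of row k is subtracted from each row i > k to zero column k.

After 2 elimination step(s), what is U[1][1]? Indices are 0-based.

U[1][1] = 1

[col 0] pivot 10
  R1 -= 1*R0 → (0, 1, 0, 2)  (L[1][0] := 1)
  R2 -= 8*R0 → (0, 6, 4, 1)  (L[2][0] := 8)
  R3 -= 5*R0 → (0, 4, 10, 7)  (L[3][0] := 5)
[col 1] pivot 1
  R2 -= 6*R1 → (0, 0, 4, 0)  (L[2][1] := 6)
  R3 -= 4*R1 → (0, 0, 10, 10)  (L[3][1] := 4)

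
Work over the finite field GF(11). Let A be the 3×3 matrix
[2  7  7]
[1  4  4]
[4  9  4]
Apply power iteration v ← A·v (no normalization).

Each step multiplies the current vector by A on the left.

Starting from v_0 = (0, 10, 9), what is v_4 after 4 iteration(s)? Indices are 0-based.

v_0 = (0, 10, 9).
v_1 = A·v_0 = (1, 10, 5).
v_2 = A·v_1 = (8, 6, 4).
v_3 = A·v_2 = (9, 4, 3).
v_4 = A·v_3 = (1, 4, 7).

v_4 = (1, 4, 7)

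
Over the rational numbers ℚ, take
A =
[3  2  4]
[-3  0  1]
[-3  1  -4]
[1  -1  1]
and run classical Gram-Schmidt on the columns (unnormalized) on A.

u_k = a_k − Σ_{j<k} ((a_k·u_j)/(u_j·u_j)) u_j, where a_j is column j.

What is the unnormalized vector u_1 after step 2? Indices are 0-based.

Step 1: u_0 = a_0 = (3, -3, -3, 1).
Step 2: u_1 = a_1 − (1/14)·u_0 = (25/14, 3/14, 17/14, -15/14).

u_1 = (25/14, 3/14, 17/14, -15/14)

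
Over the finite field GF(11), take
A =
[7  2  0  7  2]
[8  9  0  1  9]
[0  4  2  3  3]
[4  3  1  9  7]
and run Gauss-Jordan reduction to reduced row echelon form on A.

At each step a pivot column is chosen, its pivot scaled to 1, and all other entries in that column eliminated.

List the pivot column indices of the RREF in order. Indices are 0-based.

step 1: normalize row 0 (÷7) = (1, 5, 0, 1, 5)
  row 1: subtract 8×row0 = (0, 2, 0, 4, 2)
  row 3: subtract 4×row0 = (0, 5, 1, 5, 9)
step 2: normalize row 1 (÷2) = (0, 1, 0, 2, 1)
  row 0: subtract 5×row1 = (1, 0, 0, 2, 0)
  row 2: subtract 4×row1 = (0, 0, 2, 6, 10)
  row 3: subtract 5×row1 = (0, 0, 1, 6, 4)
step 3: normalize row 2 (÷2) = (0, 0, 1, 3, 5)
  row 3: subtract 1×row2 = (0, 0, 0, 3, 10)
step 4: normalize row 3 (÷3) = (0, 0, 0, 1, 7)
  row 0: subtract 2×row3 = (1, 0, 0, 0, 8)
  row 1: subtract 2×row3 = (0, 1, 0, 0, 9)
  row 2: subtract 3×row3 = (0, 0, 1, 0, 6)

pivot columns: 0, 1, 2, 3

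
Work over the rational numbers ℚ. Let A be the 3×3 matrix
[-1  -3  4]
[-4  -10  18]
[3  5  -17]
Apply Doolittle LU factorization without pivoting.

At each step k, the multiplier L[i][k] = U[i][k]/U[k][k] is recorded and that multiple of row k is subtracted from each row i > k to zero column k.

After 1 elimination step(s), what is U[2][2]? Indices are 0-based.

U[2][2] = -5

[col 0] pivot -1
  R1 -= 4*R0 → (0, 2, 2)  (L[1][0] := 4)
  R2 -= -3*R0 → (0, -4, -5)  (L[2][0] := -3)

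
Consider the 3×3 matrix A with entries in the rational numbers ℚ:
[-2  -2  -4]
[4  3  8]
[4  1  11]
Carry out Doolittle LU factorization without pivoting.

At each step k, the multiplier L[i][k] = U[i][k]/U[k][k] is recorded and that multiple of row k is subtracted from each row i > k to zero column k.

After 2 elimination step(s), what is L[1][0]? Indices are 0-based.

L[1][0] = -2

Step 1: pivot at (0,0) is -2.
  row1 ← row1 − (-2)·row0  ⇒  L[1][0]=-2, U row1=(0, -1, 0)
  row2 ← row2 − (-2)·row0  ⇒  L[2][0]=-2, U row2=(0, -3, 3)
Step 2: pivot at (1,1) is -1.
  row2 ← row2 − (3)·row1  ⇒  L[2][1]=3, U row2=(0, 0, 3)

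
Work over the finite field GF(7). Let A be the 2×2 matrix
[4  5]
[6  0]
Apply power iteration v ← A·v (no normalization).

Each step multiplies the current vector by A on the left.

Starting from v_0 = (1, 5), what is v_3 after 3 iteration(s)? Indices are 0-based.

v_0 = (1, 5).
v_1 = A·v_0 = (1, 6).
v_2 = A·v_1 = (6, 6).
v_3 = A·v_2 = (5, 1).

v_3 = (5, 1)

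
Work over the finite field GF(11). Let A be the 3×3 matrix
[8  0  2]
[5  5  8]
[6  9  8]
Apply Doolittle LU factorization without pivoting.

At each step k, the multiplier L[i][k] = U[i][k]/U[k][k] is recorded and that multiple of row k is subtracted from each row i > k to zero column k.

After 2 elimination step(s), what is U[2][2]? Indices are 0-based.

k=0: U[0][0]=8
  eliminate (1,0): mult=2, new row 1: (0, 5, 4); set L[1][0]=2
  eliminate (2,0): mult=9, new row 2: (0, 9, 1); set L[2][0]=9
k=1: U[1][1]=5
  eliminate (2,1): mult=4, new row 2: (0, 0, 7); set L[2][1]=4

U[2][2] = 7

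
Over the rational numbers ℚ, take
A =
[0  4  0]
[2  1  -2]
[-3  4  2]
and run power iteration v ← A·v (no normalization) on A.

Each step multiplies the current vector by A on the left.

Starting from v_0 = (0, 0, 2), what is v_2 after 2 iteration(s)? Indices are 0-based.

v_2 = (-16, -12, -8)

v_0 = (0, 0, 2).
v_1 = A·v_0 = (0, -4, 4).
v_2 = A·v_1 = (-16, -12, -8).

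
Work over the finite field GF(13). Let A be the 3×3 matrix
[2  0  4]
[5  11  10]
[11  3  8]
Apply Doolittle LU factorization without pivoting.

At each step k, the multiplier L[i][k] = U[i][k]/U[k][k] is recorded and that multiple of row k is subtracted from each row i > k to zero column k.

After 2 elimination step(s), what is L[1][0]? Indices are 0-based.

L[1][0] = 9

k=0: U[0][0]=2
  eliminate (1,0): mult=9, new row 1: (0, 11, 0); set L[1][0]=9
  eliminate (2,0): mult=12, new row 2: (0, 3, 12); set L[2][0]=12
k=1: U[1][1]=11
  eliminate (2,1): mult=5, new row 2: (0, 0, 12); set L[2][1]=5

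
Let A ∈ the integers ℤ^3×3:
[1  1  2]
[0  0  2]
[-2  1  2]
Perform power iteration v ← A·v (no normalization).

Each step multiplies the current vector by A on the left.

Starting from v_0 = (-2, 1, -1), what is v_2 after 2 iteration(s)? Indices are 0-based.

v_0 = (-2, 1, -1).
v_1 = A·v_0 = (-3, -2, 3).
v_2 = A·v_1 = (1, 6, 10).

v_2 = (1, 6, 10)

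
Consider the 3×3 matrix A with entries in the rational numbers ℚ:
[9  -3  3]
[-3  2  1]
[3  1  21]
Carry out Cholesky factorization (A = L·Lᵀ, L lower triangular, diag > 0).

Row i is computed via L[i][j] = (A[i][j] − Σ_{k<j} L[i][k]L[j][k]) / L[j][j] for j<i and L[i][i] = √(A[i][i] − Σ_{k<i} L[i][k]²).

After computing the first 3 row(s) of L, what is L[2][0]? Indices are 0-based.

L[2][0] = 1

Step 1: L[0][0] = √(9) = 3.
  L[1][0] = (-3) / L[0][0] = -1.
Step 2: L[1][1] = √(1) = 1.
  L[2][0] = (3) / L[0][0] = 1.
  L[2][1] = (2) / L[1][1] = 2.
Step 3: L[2][2] = √(16) = 4.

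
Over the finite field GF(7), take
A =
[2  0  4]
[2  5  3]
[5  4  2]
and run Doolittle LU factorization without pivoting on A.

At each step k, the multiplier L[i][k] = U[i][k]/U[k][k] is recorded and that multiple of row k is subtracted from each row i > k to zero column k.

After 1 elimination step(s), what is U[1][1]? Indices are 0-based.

U[1][1] = 5

[col 0] pivot 2
  R1 -= 1*R0 → (0, 5, 6)  (L[1][0] := 1)
  R2 -= 6*R0 → (0, 4, 6)  (L[2][0] := 6)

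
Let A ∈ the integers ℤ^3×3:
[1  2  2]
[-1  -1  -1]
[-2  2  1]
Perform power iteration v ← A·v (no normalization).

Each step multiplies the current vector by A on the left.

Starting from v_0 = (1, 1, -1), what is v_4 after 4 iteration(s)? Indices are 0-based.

v_4 = (9, 1, 39)

v_0 = (1, 1, -1).
v_1 = A·v_0 = (1, -1, -1).
v_2 = A·v_1 = (-3, 1, -5).
v_3 = A·v_2 = (-11, 7, 3).
v_4 = A·v_3 = (9, 1, 39).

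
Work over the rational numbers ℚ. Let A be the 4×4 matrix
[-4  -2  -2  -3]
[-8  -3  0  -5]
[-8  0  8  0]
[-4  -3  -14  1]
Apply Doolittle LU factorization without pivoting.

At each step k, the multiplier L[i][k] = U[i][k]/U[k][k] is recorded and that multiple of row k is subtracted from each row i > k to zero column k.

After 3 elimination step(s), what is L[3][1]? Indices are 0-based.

L[3][1] = -1

k=0: U[0][0]=-4
  eliminate (1,0): mult=2, new row 1: (0, 1, 4, 1); set L[1][0]=2
  eliminate (2,0): mult=2, new row 2: (0, 4, 12, 6); set L[2][0]=2
  eliminate (3,0): mult=1, new row 3: (0, -1, -12, 4); set L[3][0]=1
k=1: U[1][1]=1
  eliminate (2,1): mult=4, new row 2: (0, 0, -4, 2); set L[2][1]=4
  eliminate (3,1): mult=-1, new row 3: (0, 0, -8, 5); set L[3][1]=-1
k=2: U[2][2]=-4
  eliminate (3,2): mult=2, new row 3: (0, 0, 0, 1); set L[3][2]=2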